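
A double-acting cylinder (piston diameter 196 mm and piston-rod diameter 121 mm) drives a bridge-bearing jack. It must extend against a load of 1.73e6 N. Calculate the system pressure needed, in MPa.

P ≈ 57.3 MPa

Cap-side area A_cap = π/4 × (196 mm)² = 30170 mm^2
P = F / A = 1.73e6 N / A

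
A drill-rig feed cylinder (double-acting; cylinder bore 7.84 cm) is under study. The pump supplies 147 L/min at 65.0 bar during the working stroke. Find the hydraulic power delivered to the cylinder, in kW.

Hydraulic power = P × Q

W ≈ 15.9 kW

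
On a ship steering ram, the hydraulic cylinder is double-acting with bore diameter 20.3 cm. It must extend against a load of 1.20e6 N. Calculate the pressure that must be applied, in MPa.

P ≈ 37.1 MPa

Cap-side area A_cap = π/4 × (20.3 cm)² = 323.7 cm^2
P = F / A = 1.20e6 N / A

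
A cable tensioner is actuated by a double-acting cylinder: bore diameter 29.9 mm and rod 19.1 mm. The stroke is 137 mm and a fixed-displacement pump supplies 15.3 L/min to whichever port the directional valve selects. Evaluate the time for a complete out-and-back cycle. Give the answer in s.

Cap-side area A_cap = π/4 × (29.9 mm)² = 702.2 mm^2
Rod-side annular area A_ann = π/4 × (29.9² − 19.1²) = 415.6 mm^2
t_ext = A_cap·L/Q = 0.3772 s
t_ret = A_ann·L/Q = 0.2233 s
t_cycle = t_ext + t_ret

t ≈ 0.601 s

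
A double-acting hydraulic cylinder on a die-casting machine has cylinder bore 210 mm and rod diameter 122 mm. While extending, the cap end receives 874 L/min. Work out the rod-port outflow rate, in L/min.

Cap-side area A_cap = π/4 × (210 mm)² = 34640 mm^2
Rod-side annular area A_ann = π/4 × (210² − 122²) = 22950 mm^2
Piston speed v = Q_in/A_cap; rod-end outflow Q_out = v × A_ann = Q_in × A_ann/A_cap.

Q_out ≈ 579 L/min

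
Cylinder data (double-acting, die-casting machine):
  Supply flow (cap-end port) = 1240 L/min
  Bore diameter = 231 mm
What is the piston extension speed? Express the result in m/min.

Cap-side area A_cap = π/4 × (231 mm)² = 41910 mm^2
v = Q / A

v ≈ 29.6 m/min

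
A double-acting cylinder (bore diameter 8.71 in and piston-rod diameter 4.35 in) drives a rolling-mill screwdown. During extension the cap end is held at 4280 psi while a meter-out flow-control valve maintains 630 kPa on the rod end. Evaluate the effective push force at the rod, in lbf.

F ≈ 2.51e5 lbf

Cap-side area A_cap = π/4 × (8.71 in)² = 59.58 in^2
Rod-side annular area A_ann = π/4 × (8.71² − 4.35²) = 44.72 in^2
Net thrust = P_cap·A_cap − P_rod·A_ann = 2.550e5 lbf − 4086 lbf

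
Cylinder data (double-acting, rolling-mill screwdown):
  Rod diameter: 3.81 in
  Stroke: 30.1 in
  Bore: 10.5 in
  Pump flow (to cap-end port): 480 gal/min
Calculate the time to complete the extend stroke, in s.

t ≈ 1.41 s

Cap-side area A_cap = π/4 × (10.5 in)² = 86.59 in^2
Swept volume V = A × L; t = V / Q = A·L / Q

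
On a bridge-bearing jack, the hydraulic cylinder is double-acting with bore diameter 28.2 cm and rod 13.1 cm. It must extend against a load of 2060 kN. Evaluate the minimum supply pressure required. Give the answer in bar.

Cap-side area A_cap = π/4 × (28.2 cm)² = 624.6 cm^2
P = F / A = 2060 kN / A

P ≈ 330 bar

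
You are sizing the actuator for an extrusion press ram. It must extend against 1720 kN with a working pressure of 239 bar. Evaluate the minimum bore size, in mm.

Extension force acts on the full piston face: F = P × (π/4)D².
D = √(4F / (πP)) = √(4 × 1720 kN / (π × 239 bar))

D ≈ 303 mm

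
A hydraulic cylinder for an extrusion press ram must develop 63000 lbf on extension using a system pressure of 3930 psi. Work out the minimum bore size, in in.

Extension force acts on the full piston face: F = P × (π/4)D².
D = √(4F / (πP)) = √(4 × 63000 lbf / (π × 3930 psi))

D ≈ 4.52 in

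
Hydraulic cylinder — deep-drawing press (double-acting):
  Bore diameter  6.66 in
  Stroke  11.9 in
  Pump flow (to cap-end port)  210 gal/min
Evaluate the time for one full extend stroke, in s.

t ≈ 0.513 s

Cap-side area A_cap = π/4 × (6.66 in)² = 34.84 in^2
Swept volume V = A × L; t = V / Q = A·L / Q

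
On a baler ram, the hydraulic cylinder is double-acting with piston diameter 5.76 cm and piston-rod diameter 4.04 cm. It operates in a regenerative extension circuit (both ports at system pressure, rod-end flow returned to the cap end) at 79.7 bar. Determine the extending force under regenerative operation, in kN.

With equal pressure on both faces, forces on the annular region cancel; the net push is pressure × rod cross-section.
Rod cross-section A_rod = π/4 × (4.04 cm)² = 12.82 cm^2
F = P × A_rod

F ≈ 10.2 kN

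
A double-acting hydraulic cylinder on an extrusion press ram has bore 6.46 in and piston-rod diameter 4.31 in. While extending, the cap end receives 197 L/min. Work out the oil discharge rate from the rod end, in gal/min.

Cap-side area A_cap = π/4 × (6.46 in)² = 32.78 in^2
Rod-side annular area A_ann = π/4 × (6.46² − 4.31²) = 18.19 in^2
Piston speed v = Q_in/A_cap; rod-end outflow Q_out = v × A_ann = Q_in × A_ann/A_cap.

Q_out ≈ 28.9 gal/min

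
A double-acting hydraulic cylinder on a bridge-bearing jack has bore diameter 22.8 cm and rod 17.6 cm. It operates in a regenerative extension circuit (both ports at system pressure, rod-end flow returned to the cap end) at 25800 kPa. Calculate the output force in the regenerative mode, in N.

With equal pressure on both faces, forces on the annular region cancel; the net push is pressure × rod cross-section.
Rod cross-section A_rod = π/4 × (17.6 cm)² = 243.3 cm^2
F = P × A_rod

F ≈ 6.28e5 N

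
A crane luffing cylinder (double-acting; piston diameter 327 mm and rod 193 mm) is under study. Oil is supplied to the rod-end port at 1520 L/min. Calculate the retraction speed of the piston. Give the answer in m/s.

Rod-side annular area A_ann = π/4 × (327² − 193²) = 54730 mm^2
Flow into the rod-end port fills the annular volume.
v = Q / A

v ≈ 0.463 m/s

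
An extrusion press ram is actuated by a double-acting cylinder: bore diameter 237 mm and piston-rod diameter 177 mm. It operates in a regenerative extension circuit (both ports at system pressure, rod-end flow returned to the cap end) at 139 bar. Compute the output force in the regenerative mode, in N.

F ≈ 3.42e5 N

With equal pressure on both faces, forces on the annular region cancel; the net push is pressure × rod cross-section.
Rod cross-section A_rod = π/4 × (177 mm)² = 24610 mm^2
F = P × A_rod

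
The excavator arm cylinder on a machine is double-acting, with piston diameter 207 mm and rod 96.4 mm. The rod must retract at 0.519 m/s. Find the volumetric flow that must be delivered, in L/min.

Q ≈ 821 L/min

Rod-side annular area A_ann = π/4 × (207² − 96.4²) = 26350 mm^2
Q = A × v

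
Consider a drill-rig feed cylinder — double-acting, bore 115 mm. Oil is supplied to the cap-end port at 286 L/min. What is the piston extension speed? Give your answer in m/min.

Cap-side area A_cap = π/4 × (115 mm)² = 10390 mm^2
v = Q / A

v ≈ 27.5 m/min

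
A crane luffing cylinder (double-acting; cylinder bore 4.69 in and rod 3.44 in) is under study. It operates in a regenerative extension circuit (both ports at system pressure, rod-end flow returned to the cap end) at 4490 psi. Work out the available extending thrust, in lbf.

F ≈ 41700 lbf

With equal pressure on both faces, forces on the annular region cancel; the net push is pressure × rod cross-section.
Rod cross-section A_rod = π/4 × (3.44 in)² = 9.294 in^2
F = P × A_rod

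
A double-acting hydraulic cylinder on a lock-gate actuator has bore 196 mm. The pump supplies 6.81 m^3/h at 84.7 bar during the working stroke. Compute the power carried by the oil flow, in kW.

Hydraulic power = P × Q

W ≈ 16.0 kW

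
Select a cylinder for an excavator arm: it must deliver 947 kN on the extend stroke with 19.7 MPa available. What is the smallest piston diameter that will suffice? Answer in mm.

Extension force acts on the full piston face: F = P × (π/4)D².
D = √(4F / (πP)) = √(4 × 947 kN / (π × 19.7 MPa))

D ≈ 247 mm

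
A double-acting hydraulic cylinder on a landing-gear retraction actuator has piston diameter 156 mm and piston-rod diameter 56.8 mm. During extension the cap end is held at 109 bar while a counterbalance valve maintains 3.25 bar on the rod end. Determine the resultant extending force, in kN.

Cap-side area A_cap = π/4 × (156 mm)² = 19110 mm^2
Rod-side annular area A_ann = π/4 × (156² − 56.8²) = 16580 mm^2
Net thrust = P_cap·A_cap − P_rod·A_ann = 208.3 kN − 5.388 kN

F ≈ 203 kN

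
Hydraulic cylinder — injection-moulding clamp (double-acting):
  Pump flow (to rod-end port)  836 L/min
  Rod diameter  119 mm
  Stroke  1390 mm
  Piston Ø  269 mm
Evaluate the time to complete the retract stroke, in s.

Rod-side annular area A_ann = π/4 × (269² − 119²) = 45710 mm^2
Swept volume V = A × L; t = V / Q = A·L / Q

t ≈ 4.56 s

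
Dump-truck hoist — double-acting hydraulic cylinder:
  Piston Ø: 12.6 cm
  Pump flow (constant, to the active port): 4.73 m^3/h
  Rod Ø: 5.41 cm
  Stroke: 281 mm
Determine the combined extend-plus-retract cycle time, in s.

Cap-side area A_cap = π/4 × (12.6 cm)² = 124.7 cm^2
Rod-side annular area A_ann = π/4 × (12.6² − 5.41²) = 101.7 cm^2
t_ext = A_cap·L/Q = 2.667 s
t_ret = A_ann·L/Q = 2.175 s
t_cycle = t_ext + t_ret

t ≈ 4.84 s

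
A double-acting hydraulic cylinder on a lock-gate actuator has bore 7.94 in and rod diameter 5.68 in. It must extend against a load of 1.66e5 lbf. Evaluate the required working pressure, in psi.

P ≈ 3350 psi

Cap-side area A_cap = π/4 × (7.94 in)² = 49.51 in^2
P = F / A = 1.66e5 lbf / A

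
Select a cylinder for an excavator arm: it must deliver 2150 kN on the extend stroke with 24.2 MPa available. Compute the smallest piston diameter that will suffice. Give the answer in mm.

Extension force acts on the full piston face: F = P × (π/4)D².
D = √(4F / (πP)) = √(4 × 2150 kN / (π × 24.2 MPa))

D ≈ 336 mm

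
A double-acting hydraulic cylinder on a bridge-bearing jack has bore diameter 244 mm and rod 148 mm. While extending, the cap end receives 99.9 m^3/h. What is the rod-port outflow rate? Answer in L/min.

Q_out ≈ 1050 L/min

Cap-side area A_cap = π/4 × (244 mm)² = 46760 mm^2
Rod-side annular area A_ann = π/4 × (244² − 148²) = 29560 mm^2
Piston speed v = Q_in/A_cap; rod-end outflow Q_out = v × A_ann = Q_in × A_ann/A_cap.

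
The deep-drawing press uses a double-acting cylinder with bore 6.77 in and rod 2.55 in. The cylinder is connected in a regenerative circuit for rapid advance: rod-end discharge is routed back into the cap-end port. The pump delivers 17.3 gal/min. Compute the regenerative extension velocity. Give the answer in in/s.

v ≈ 13.0 in/s

In regeneration the rod-end outflow joins the pump flow into the cap end, so the net volume the pump must supply per unit advance equals the rod cross-section area.
Rod cross-section A_rod = π/4 × (2.55 in)² = 5.107 in^2
v = Q_pump / A_rod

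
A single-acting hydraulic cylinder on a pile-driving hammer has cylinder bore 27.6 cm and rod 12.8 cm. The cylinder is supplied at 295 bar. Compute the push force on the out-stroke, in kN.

F ≈ 1760 kN

Cap-side area A_cap = π/4 × (27.6 cm)² = 598.3 cm^2
F = P × A_cap = 295 bar × A_cap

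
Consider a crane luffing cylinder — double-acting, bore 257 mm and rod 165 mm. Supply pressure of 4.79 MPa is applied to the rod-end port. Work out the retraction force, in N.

Rod-side annular area A_ann = π/4 × (257² − 165²) = 30490 mm^2
On retraction the pressure acts on the annular area (bore minus rod).
F = P × A_ann

F ≈ 1.46e5 N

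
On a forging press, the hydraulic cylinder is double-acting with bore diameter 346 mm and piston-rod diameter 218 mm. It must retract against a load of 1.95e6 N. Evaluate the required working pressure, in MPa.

P ≈ 34.4 MPa

Rod-side annular area A_ann = π/4 × (346² − 218²) = 56700 mm^2
Retraction: pressure acts on the annular area.
P = F / A = 1.95e6 N / A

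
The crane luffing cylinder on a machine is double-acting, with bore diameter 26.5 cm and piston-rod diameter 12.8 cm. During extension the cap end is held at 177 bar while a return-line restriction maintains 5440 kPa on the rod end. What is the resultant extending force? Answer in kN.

Cap-side area A_cap = π/4 × (26.5 cm)² = 551.5 cm^2
Rod-side annular area A_ann = π/4 × (26.5² − 12.8²) = 422.9 cm^2
Net thrust = P_cap·A_cap − P_rod·A_ann = 976.2 kN − 230.0 kN

F ≈ 746 kN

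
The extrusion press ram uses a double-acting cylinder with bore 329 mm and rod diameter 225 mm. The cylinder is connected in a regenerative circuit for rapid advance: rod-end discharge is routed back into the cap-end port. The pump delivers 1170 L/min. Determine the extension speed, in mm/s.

v ≈ 490 mm/s

In regeneration the rod-end outflow joins the pump flow into the cap end, so the net volume the pump must supply per unit advance equals the rod cross-section area.
Rod cross-section A_rod = π/4 × (225 mm)² = 39760 mm^2
v = Q_pump / A_rod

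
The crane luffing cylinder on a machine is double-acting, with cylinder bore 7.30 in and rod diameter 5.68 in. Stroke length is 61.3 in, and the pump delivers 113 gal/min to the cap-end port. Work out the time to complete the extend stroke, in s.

Cap-side area A_cap = π/4 × (7.30 in)² = 41.85 in^2
Swept volume V = A × L; t = V / Q = A·L / Q

t ≈ 5.90 s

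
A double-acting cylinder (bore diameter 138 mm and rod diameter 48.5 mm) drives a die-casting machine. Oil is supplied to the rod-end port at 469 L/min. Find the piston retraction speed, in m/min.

v ≈ 35.8 m/min

Rod-side annular area A_ann = π/4 × (138² − 48.5²) = 13110 mm^2
Flow into the rod-end port fills the annular volume.
v = Q / A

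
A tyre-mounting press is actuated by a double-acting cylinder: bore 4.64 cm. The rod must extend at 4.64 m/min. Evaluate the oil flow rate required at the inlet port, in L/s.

Cap-side area A_cap = π/4 × (4.64 cm)² = 16.91 cm^2
Q = A × v

Q ≈ 0.131 L/s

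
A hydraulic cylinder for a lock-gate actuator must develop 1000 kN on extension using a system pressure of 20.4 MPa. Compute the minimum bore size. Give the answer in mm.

Extension force acts on the full piston face: F = P × (π/4)D².
D = √(4F / (πP)) = √(4 × 1000 kN / (π × 20.4 MPa))

D ≈ 250 mm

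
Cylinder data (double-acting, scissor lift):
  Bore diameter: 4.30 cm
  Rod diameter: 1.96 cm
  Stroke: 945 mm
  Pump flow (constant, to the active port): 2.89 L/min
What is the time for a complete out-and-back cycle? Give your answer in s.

t ≈ 51.1 s

Cap-side area A_cap = π/4 × (4.30 cm)² = 14.52 cm^2
Rod-side annular area A_ann = π/4 × (4.30² − 1.96²) = 11.50 cm^2
t_ext = A_cap·L/Q = 28.49 s
t_ret = A_ann·L/Q = 22.57 s
t_cycle = t_ext + t_ret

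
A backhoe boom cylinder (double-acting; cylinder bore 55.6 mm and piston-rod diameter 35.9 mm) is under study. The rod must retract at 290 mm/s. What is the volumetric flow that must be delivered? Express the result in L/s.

Q ≈ 0.411 L/s

Rod-side annular area A_ann = π/4 × (55.6² − 35.9²) = 1416 mm^2
Q = A × v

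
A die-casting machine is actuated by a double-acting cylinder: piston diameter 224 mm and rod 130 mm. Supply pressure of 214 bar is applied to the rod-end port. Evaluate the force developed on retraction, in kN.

Rod-side annular area A_ann = π/4 × (224² − 130²) = 26130 mm^2
On retraction the pressure acts on the annular area (bore minus rod).
F = P × A_ann

F ≈ 559 kN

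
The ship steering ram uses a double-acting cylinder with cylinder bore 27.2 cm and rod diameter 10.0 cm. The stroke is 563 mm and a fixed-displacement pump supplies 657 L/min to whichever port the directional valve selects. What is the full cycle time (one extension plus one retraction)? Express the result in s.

t ≈ 5.57 s

Cap-side area A_cap = π/4 × (27.2 cm)² = 581.1 cm^2
Rod-side annular area A_ann = π/4 × (27.2² − 10.0²) = 502.5 cm^2
t_ext = A_cap·L/Q = 2.988 s
t_ret = A_ann·L/Q = 2.584 s
t_cycle = t_ext + t_ret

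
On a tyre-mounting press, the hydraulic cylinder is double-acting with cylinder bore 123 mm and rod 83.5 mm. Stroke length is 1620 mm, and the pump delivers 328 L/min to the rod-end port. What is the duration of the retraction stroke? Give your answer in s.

t ≈ 1.90 s

Rod-side annular area A_ann = π/4 × (123² − 83.5²) = 6406 mm^2
Swept volume V = A × L; t = V / Q = A·L / Q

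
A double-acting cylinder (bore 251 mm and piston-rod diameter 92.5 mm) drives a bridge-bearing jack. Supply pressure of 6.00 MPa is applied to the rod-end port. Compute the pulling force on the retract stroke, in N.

Rod-side annular area A_ann = π/4 × (251² − 92.5²) = 42760 mm^2
On retraction the pressure acts on the annular area (bore minus rod).
F = P × A_ann

F ≈ 2.57e5 N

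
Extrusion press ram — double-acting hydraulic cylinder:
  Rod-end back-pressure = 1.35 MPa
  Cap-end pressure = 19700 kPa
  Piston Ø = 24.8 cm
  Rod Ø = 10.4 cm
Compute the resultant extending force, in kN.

Cap-side area A_cap = π/4 × (24.8 cm)² = 483.1 cm^2
Rod-side annular area A_ann = π/4 × (24.8² − 10.4²) = 398.1 cm^2
Net thrust = P_cap·A_cap − P_rod·A_ann = 951.6 kN − 53.74 kN

F ≈ 898 kN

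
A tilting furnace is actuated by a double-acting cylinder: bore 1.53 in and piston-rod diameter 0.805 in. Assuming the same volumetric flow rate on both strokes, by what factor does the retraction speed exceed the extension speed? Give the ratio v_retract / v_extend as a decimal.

Cap-side area A_cap = π/4 × (1.53 in)² = 1.839 in^2
Rod-side annular area A_ann = π/4 × (1.53² − 0.805²) = 1.330 in^2
For equal Q, v ∝ 1/A, so v_ret/v_ext = A_cap/A_ann.

v_ret/v_ext ≈ 1.38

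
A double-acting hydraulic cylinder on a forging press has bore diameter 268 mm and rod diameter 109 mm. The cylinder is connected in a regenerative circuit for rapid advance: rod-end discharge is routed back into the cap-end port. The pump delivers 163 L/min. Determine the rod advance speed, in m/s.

In regeneration the rod-end outflow joins the pump flow into the cap end, so the net volume the pump must supply per unit advance equals the rod cross-section area.
Rod cross-section A_rod = π/4 × (109 mm)² = 9331 mm^2
v = Q_pump / A_rod

v ≈ 0.291 m/s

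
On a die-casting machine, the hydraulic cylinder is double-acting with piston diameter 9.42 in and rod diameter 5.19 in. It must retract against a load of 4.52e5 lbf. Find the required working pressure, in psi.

P ≈ 9310 psi

Rod-side annular area A_ann = π/4 × (9.42² − 5.19²) = 48.54 in^2
Retraction: pressure acts on the annular area.
P = F / A = 4.52e5 lbf / A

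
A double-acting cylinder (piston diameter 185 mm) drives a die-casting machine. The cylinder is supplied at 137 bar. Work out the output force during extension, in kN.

F ≈ 368 kN

Cap-side area A_cap = π/4 × (185 mm)² = 26880 mm^2
F = P × A_cap = 137 bar × A_cap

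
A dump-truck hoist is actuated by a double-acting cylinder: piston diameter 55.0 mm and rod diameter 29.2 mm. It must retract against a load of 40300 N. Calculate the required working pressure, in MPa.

P ≈ 23.6 MPa

Rod-side annular area A_ann = π/4 × (55.0² − 29.2²) = 1706 mm^2
Retraction: pressure acts on the annular area.
P = F / A = 40300 N / A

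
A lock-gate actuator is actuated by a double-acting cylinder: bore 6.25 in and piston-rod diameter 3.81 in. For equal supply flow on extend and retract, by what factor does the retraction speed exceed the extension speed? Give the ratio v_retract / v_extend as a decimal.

v_ret/v_ext ≈ 1.59

Cap-side area A_cap = π/4 × (6.25 in)² = 30.68 in^2
Rod-side annular area A_ann = π/4 × (6.25² − 3.81²) = 19.28 in^2
For equal Q, v ∝ 1/A, so v_ret/v_ext = A_cap/A_ann.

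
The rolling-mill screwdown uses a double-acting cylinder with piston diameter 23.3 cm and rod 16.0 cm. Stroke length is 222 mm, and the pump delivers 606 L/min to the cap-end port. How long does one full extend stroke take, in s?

Cap-side area A_cap = π/4 × (23.3 cm)² = 426.4 cm^2
Swept volume V = A × L; t = V / Q = A·L / Q

t ≈ 0.937 s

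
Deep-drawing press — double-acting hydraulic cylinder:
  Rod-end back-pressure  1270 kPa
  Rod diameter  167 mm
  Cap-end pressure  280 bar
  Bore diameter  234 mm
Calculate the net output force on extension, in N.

F ≈ 1.18e6 N

Cap-side area A_cap = π/4 × (234 mm)² = 43010 mm^2
Rod-side annular area A_ann = π/4 × (234² − 167²) = 21100 mm^2
Net thrust = P_cap·A_cap − P_rod·A_ann = 1.204e6 N − 26800 N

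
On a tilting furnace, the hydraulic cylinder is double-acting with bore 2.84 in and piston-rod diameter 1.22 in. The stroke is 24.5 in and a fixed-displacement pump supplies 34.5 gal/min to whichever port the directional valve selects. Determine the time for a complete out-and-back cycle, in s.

Cap-side area A_cap = π/4 × (2.84 in)² = 6.335 in^2
Rod-side annular area A_ann = π/4 × (2.84² − 1.22²) = 5.166 in^2
t_ext = A_cap·L/Q = 1.168 s
t_ret = A_ann·L/Q = 0.9528 s
t_cycle = t_ext + t_ret

t ≈ 2.12 s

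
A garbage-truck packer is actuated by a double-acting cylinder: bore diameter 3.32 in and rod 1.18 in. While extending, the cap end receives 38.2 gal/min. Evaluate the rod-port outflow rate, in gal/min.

Q_out ≈ 33.4 gal/min

Cap-side area A_cap = π/4 × (3.32 in)² = 8.657 in^2
Rod-side annular area A_ann = π/4 × (3.32² − 1.18²) = 7.563 in^2
Piston speed v = Q_in/A_cap; rod-end outflow Q_out = v × A_ann = Q_in × A_ann/A_cap.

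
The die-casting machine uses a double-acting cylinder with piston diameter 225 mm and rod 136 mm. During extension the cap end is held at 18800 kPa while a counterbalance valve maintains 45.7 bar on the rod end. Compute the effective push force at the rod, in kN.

F ≈ 632 kN

Cap-side area A_cap = π/4 × (225 mm)² = 39760 mm^2
Rod-side annular area A_ann = π/4 × (225² − 136²) = 25230 mm^2
Net thrust = P_cap·A_cap − P_rod·A_ann = 747.5 kN − 115.3 kN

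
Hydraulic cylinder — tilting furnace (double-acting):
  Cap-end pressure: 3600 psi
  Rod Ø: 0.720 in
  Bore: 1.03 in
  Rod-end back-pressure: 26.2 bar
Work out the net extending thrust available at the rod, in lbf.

F ≈ 2840 lbf

Cap-side area A_cap = π/4 × (1.03 in)² = 0.8332 in^2
Rod-side annular area A_ann = π/4 × (1.03² − 0.720²) = 0.4261 in^2
Net thrust = P_cap·A_cap − P_rod·A_ann = 3000 lbf − 161.9 lbf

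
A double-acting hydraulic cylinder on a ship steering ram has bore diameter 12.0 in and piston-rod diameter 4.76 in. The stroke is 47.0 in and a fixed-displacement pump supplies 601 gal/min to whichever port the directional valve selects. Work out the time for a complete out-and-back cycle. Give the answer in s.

Cap-side area A_cap = π/4 × (12.0 in)² = 113.1 in^2
Rod-side annular area A_ann = π/4 × (12.0² − 4.76²) = 95.30 in^2
t_ext = A_cap·L/Q = 2.297 s
t_ret = A_ann·L/Q = 1.936 s
t_cycle = t_ext + t_ret

t ≈ 4.23 s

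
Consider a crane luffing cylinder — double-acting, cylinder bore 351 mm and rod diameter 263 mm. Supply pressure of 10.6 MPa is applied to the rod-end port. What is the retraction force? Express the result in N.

Rod-side annular area A_ann = π/4 × (351² − 263²) = 42440 mm^2
On retraction the pressure acts on the annular area (bore minus rod).
F = P × A_ann

F ≈ 4.50e5 N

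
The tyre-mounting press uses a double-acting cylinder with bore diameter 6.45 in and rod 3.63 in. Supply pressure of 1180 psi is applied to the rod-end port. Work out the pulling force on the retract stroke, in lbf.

Rod-side annular area A_ann = π/4 × (6.45² − 3.63²) = 22.33 in^2
On retraction the pressure acts on the annular area (bore minus rod).
F = P × A_ann

F ≈ 26300 lbf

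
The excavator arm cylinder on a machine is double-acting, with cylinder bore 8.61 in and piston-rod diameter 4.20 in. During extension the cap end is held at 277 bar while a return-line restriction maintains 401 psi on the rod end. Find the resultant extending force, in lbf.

F ≈ 2.16e5 lbf

Cap-side area A_cap = π/4 × (8.61 in)² = 58.22 in^2
Rod-side annular area A_ann = π/4 × (8.61² − 4.20²) = 44.37 in^2
Net thrust = P_cap·A_cap − P_rod·A_ann = 2.339e5 lbf − 17790 lbf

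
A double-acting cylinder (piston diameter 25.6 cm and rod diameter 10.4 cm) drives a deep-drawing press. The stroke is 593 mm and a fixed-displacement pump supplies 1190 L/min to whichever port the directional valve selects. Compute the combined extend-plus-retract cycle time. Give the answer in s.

t ≈ 2.82 s

Cap-side area A_cap = π/4 × (25.6 cm)² = 514.7 cm^2
Rod-side annular area A_ann = π/4 × (25.6² − 10.4²) = 429.8 cm^2
t_ext = A_cap·L/Q = 1.539 s
t_ret = A_ann·L/Q = 1.285 s
t_cycle = t_ext + t_ret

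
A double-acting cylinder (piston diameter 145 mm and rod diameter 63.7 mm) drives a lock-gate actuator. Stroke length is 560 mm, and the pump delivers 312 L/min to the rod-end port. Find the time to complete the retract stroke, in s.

t ≈ 1.44 s

Rod-side annular area A_ann = π/4 × (145² − 63.7²) = 13330 mm^2
Swept volume V = A × L; t = V / Q = A·L / Q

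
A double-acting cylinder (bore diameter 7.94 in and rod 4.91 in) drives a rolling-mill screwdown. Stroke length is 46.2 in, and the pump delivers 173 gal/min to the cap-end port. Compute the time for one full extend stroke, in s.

t ≈ 3.43 s

Cap-side area A_cap = π/4 × (7.94 in)² = 49.51 in^2
Swept volume V = A × L; t = V / Q = A·L / Q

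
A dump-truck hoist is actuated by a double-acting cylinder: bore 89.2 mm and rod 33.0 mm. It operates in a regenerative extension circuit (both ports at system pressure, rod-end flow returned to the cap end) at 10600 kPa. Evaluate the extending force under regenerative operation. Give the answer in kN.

F ≈ 9.07 kN

With equal pressure on both faces, forces on the annular region cancel; the net push is pressure × rod cross-section.
Rod cross-section A_rod = π/4 × (33.0 mm)² = 855.3 mm^2
F = P × A_rod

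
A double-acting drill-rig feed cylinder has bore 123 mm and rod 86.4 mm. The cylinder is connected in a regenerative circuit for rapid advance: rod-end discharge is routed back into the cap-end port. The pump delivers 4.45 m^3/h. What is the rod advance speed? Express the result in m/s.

In regeneration the rod-end outflow joins the pump flow into the cap end, so the net volume the pump must supply per unit advance equals the rod cross-section area.
Rod cross-section A_rod = π/4 × (86.4 mm)² = 5863 mm^2
v = Q_pump / A_rod

v ≈ 0.211 m/s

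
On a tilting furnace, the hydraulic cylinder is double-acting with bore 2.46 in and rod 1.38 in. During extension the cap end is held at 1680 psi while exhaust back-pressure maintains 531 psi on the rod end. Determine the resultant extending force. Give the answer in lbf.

Cap-side area A_cap = π/4 × (2.46 in)² = 4.753 in^2
Rod-side annular area A_ann = π/4 × (2.46² − 1.38²) = 3.257 in^2
Net thrust = P_cap·A_cap − P_rod·A_ann = 7985 lbf − 1730 lbf

F ≈ 6260 lbf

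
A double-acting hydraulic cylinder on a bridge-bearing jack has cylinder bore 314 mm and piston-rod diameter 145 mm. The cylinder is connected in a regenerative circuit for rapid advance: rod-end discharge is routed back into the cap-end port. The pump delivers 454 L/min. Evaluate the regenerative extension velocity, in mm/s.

v ≈ 458 mm/s

In regeneration the rod-end outflow joins the pump flow into the cap end, so the net volume the pump must supply per unit advance equals the rod cross-section area.
Rod cross-section A_rod = π/4 × (145 mm)² = 16510 mm^2
v = Q_pump / A_rod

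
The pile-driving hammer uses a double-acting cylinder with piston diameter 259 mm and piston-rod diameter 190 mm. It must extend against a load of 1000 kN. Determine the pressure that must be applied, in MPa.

P ≈ 19.0 MPa

Cap-side area A_cap = π/4 × (259 mm)² = 52690 mm^2
P = F / A = 1000 kN / A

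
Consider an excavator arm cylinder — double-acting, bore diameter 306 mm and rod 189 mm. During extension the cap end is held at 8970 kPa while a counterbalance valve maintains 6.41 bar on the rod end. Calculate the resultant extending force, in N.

Cap-side area A_cap = π/4 × (306 mm)² = 73540 mm^2
Rod-side annular area A_ann = π/4 × (306² − 189²) = 45490 mm^2
Net thrust = P_cap·A_cap − P_rod·A_ann = 6.597e5 N − 29160 N

F ≈ 6.31e5 N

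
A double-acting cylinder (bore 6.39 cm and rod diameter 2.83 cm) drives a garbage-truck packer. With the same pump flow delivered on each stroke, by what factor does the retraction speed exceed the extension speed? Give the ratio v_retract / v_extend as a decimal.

Cap-side area A_cap = π/4 × (6.39 cm)² = 32.07 cm^2
Rod-side annular area A_ann = π/4 × (6.39² − 2.83²) = 25.78 cm^2
For equal Q, v ∝ 1/A, so v_ret/v_ext = A_cap/A_ann.

v_ret/v_ext ≈ 1.24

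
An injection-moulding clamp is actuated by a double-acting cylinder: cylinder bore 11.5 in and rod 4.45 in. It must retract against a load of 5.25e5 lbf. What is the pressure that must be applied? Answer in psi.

Rod-side annular area A_ann = π/4 × (11.5² − 4.45²) = 88.32 in^2
Retraction: pressure acts on the annular area.
P = F / A = 5.25e5 lbf / A

P ≈ 5940 psi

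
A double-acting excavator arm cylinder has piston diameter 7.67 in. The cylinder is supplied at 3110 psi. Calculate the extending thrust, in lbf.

Cap-side area A_cap = π/4 × (7.67 in)² = 46.20 in^2
F = P × A_cap = 3110 psi × A_cap

F ≈ 1.44e5 lbf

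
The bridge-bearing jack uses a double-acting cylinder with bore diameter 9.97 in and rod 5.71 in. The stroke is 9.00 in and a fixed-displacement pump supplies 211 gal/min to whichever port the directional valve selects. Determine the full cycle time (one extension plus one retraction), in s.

t ≈ 1.45 s

Cap-side area A_cap = π/4 × (9.97 in)² = 78.07 in^2
Rod-side annular area A_ann = π/4 × (9.97² − 5.71²) = 52.46 in^2
t_ext = A_cap·L/Q = 0.8649 s
t_ret = A_ann·L/Q = 0.5812 s
t_cycle = t_ext + t_ret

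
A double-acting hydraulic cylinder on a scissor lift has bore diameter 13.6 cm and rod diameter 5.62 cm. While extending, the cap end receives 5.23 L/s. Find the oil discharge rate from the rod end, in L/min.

Q_out ≈ 260 L/min

Cap-side area A_cap = π/4 × (13.6 cm)² = 145.3 cm^2
Rod-side annular area A_ann = π/4 × (13.6² − 5.62²) = 120.5 cm^2
Piston speed v = Q_in/A_cap; rod-end outflow Q_out = v × A_ann = Q_in × A_ann/A_cap.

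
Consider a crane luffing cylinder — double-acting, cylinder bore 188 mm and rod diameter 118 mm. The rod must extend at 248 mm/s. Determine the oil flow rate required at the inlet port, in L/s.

Cap-side area A_cap = π/4 × (188 mm)² = 27760 mm^2
Q = A × v

Q ≈ 6.88 L/s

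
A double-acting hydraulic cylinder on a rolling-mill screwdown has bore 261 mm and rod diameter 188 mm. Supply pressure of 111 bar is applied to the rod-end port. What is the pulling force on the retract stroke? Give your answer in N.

F ≈ 2.86e5 N

Rod-side annular area A_ann = π/4 × (261² − 188²) = 25740 mm^2
On retraction the pressure acts on the annular area (bore minus rod).
F = P × A_ann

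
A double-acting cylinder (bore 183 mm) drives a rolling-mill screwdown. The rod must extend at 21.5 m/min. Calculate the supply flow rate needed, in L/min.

Cap-side area A_cap = π/4 × (183 mm)² = 26300 mm^2
Q = A × v

Q ≈ 565 L/min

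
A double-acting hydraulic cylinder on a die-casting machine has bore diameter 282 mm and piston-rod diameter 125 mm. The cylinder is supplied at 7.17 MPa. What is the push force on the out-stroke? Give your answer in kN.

F ≈ 448 kN

Cap-side area A_cap = π/4 × (282 mm)² = 62460 mm^2
F = P × A_cap = 7.17 MPa × A_cap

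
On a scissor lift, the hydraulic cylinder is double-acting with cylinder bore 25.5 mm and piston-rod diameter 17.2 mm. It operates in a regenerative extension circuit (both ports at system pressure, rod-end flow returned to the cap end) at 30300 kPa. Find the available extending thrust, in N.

F ≈ 7040 N

With equal pressure on both faces, forces on the annular region cancel; the net push is pressure × rod cross-section.
Rod cross-section A_rod = π/4 × (17.2 mm)² = 232.4 mm^2
F = P × A_rod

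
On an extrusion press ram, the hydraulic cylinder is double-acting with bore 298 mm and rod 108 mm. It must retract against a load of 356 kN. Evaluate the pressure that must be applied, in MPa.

P ≈ 5.88 MPa

Rod-side annular area A_ann = π/4 × (298² − 108²) = 60590 mm^2
Retraction: pressure acts on the annular area.
P = F / A = 356 kN / A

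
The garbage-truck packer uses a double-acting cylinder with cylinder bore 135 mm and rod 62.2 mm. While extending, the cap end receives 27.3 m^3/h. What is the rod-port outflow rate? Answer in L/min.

Cap-side area A_cap = π/4 × (135 mm)² = 14310 mm^2
Rod-side annular area A_ann = π/4 × (135² − 62.2²) = 11280 mm^2
Piston speed v = Q_in/A_cap; rod-end outflow Q_out = v × A_ann = Q_in × A_ann/A_cap.

Q_out ≈ 358 L/min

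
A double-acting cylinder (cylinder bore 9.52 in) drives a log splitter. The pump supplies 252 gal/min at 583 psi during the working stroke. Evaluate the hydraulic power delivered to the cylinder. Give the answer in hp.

Hydraulic power = P × Q

W ≈ 85.7 hp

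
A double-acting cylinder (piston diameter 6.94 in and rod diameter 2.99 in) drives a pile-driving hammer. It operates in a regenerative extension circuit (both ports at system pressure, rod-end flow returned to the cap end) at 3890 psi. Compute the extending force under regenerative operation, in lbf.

F ≈ 27300 lbf

With equal pressure on both faces, forces on the annular region cancel; the net push is pressure × rod cross-section.
Rod cross-section A_rod = π/4 × (2.99 in)² = 7.022 in^2
F = P × A_rod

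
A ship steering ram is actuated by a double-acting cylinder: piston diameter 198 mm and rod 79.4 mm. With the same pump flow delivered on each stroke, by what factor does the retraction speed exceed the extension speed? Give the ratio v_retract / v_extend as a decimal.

Cap-side area A_cap = π/4 × (198 mm)² = 30790 mm^2
Rod-side annular area A_ann = π/4 × (198² − 79.4²) = 25840 mm^2
For equal Q, v ∝ 1/A, so v_ret/v_ext = A_cap/A_ann.

v_ret/v_ext ≈ 1.19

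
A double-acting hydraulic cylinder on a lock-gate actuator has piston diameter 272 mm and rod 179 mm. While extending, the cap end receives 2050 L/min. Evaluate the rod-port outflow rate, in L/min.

Cap-side area A_cap = π/4 × (272 mm)² = 58110 mm^2
Rod-side annular area A_ann = π/4 × (272² − 179²) = 32940 mm^2
Piston speed v = Q_in/A_cap; rod-end outflow Q_out = v × A_ann = Q_in × A_ann/A_cap.

Q_out ≈ 1160 L/min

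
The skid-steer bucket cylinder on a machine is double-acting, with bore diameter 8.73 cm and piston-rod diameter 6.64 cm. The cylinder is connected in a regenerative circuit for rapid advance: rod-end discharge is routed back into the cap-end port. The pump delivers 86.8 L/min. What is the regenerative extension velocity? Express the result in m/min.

v ≈ 25.1 m/min

In regeneration the rod-end outflow joins the pump flow into the cap end, so the net volume the pump must supply per unit advance equals the rod cross-section area.
Rod cross-section A_rod = π/4 × (6.64 cm)² = 34.63 cm^2
v = Q_pump / A_rod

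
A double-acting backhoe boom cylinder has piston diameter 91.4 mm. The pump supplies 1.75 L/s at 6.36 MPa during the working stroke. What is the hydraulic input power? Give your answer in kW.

Hydraulic power = P × Q

W ≈ 11.1 kW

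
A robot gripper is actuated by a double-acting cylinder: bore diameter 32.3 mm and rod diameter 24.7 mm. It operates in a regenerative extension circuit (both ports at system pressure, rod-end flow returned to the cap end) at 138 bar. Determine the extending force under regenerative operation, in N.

With equal pressure on both faces, forces on the annular region cancel; the net push is pressure × rod cross-section.
Rod cross-section A_rod = π/4 × (24.7 mm)² = 479.2 mm^2
F = P × A_rod

F ≈ 6610 N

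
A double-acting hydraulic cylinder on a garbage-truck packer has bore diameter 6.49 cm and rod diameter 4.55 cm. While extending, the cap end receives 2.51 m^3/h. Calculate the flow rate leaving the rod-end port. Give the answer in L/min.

Cap-side area A_cap = π/4 × (6.49 cm)² = 33.08 cm^2
Rod-side annular area A_ann = π/4 × (6.49² − 4.55²) = 16.82 cm^2
Piston speed v = Q_in/A_cap; rod-end outflow Q_out = v × A_ann = Q_in × A_ann/A_cap.

Q_out ≈ 21.3 L/min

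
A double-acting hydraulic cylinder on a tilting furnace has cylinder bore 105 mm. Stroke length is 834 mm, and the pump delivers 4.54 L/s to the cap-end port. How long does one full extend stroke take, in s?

t ≈ 1.59 s

Cap-side area A_cap = π/4 × (105 mm)² = 8659 mm^2
Swept volume V = A × L; t = V / Q = A·L / Q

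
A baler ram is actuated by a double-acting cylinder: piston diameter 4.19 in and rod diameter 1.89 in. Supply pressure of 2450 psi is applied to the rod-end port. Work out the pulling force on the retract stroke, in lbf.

Rod-side annular area A_ann = π/4 × (4.19² − 1.89²) = 10.98 in^2
On retraction the pressure acts on the annular area (bore minus rod).
F = P × A_ann

F ≈ 26900 lbf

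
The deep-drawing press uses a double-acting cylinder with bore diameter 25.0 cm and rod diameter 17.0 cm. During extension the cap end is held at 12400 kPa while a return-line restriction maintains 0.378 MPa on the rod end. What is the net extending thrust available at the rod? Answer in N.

F ≈ 5.99e5 N

Cap-side area A_cap = π/4 × (25.0 cm)² = 490.9 cm^2
Rod-side annular area A_ann = π/4 × (25.0² − 17.0²) = 263.9 cm^2
Net thrust = P_cap·A_cap − P_rod·A_ann = 6.087e5 N − 9975 N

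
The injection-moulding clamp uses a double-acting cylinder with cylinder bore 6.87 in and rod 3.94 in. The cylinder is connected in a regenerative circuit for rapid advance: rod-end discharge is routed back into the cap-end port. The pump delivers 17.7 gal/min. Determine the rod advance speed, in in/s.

v ≈ 5.59 in/s

In regeneration the rod-end outflow joins the pump flow into the cap end, so the net volume the pump must supply per unit advance equals the rod cross-section area.
Rod cross-section A_rod = π/4 × (3.94 in)² = 12.19 in^2
v = Q_pump / A_rod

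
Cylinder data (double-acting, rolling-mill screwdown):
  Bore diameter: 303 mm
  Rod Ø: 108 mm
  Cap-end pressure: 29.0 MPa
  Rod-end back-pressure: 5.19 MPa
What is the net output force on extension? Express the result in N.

F ≈ 1.76e6 N

Cap-side area A_cap = π/4 × (303 mm)² = 72110 mm^2
Rod-side annular area A_ann = π/4 × (303² − 108²) = 62950 mm^2
Net thrust = P_cap·A_cap − P_rod·A_ann = 2.091e6 N − 3.267e5 N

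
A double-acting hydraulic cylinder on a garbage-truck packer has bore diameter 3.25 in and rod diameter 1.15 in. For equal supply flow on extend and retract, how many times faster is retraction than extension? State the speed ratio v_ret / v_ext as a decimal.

Cap-side area A_cap = π/4 × (3.25 in)² = 8.296 in^2
Rod-side annular area A_ann = π/4 × (3.25² − 1.15²) = 7.257 in^2
For equal Q, v ∝ 1/A, so v_ret/v_ext = A_cap/A_ann.

v_ret/v_ext ≈ 1.14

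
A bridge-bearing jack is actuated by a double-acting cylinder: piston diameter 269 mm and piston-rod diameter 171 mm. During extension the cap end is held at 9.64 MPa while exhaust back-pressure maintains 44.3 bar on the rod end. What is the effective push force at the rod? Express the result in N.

Cap-side area A_cap = π/4 × (269 mm)² = 56830 mm^2
Rod-side annular area A_ann = π/4 × (269² − 171²) = 33870 mm^2
Net thrust = P_cap·A_cap − P_rod·A_ann = 5.479e5 N − 1.500e5 N

F ≈ 3.98e5 N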